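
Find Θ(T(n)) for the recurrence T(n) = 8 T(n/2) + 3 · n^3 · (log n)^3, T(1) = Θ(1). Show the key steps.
T(n) = Θ(n^3 · (log n)^4)

Here log_2 8 = 3 and f(n) = 3 · n^3 · (log n)^3 = Θ(n^(log_2 8) · (log n)^3). This is the extended Case 2 of the master theorem (f matches the critical exponent up to log factors), giving T(n) = Θ(n^(log_2 8) · (log n)^(3+1)) = Θ(n^3 · (log n)^4).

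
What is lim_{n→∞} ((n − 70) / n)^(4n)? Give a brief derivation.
lim = e^(−280)

Rewrite as (1 − 70/n)^(4n). By the standard limit (1 + x/n)^n → e^x, we have (1 − 70/n)^n → e^(−70), and raising to the 4th power gives e^(−280).
More precisely, ln[(1 − 70/n)^(4n)] = 4n · ln(1 − 70/n) = 4n · (-70/n + O(1/n^2)) = -280 + O(1/n) → -280.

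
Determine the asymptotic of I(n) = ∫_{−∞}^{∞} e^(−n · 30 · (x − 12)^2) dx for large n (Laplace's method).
I(n) = sqrt(π/(30n))

Here φ(x) = 30 · (x − 12)^2 has its unique minimum at x* = 12 with φ(x*) = 0 and φ''(x*) = 60. Laplace's method gives
  I(n) ~ e^(−n φ(x*)) · sqrt(2π / (n · φ''(x*))) = sqrt(2π / (60n)) = sqrt(π/(30n)).
This is exact: substituting u = (x − 12)·sqrt(30n) gives I(n) = (1/sqrt(30n)) ∫_{−∞}^{∞} e^(−u^2) du = sqrt(π/(30n)).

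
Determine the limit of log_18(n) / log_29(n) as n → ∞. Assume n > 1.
lim = ln(29) / ln(18) = log_18(29)

Change of base: log_18(n) = ln n / ln 18 and log_29(n) = ln n / ln 29. The ratio is (ln n / ln 18) · (ln 29 / ln n) = ln 29 / ln 18, a constant independent of n. So the limit is ln 29 / ln 18 = log_18(29).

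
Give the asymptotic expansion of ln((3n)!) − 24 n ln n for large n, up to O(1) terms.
ln((3n)!) − 24 n ln n = −21 n ln n + 3(ln 3 − 1) n + (1/2) ln(2π·3n) + O(1/n)

Stirling: ln((3n)!) = 3n ln(3n) − 3n + (1/2) ln(2π·3n) + O(1/n).
Expand 3n ln(3n) = 3n (ln n + ln 3) = 3n ln n + 3n ln 3.
Subtract 24n ln n: leading term is (3 − 24) n ln n = −21 n ln n. The next term is 3n ln 3 − 3n = 3(ln 3 − 1) n. Then the (1/2) ln(2π·3n) correction.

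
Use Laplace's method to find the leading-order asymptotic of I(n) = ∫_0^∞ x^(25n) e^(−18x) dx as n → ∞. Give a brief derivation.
I(n) ~ (sqrt(2π·25n) / 18) · (25n/(18e))^(25n)

Write the integrand as exp(25n ln x − 18x) and set f(x) = 25n ln x − 18x. Then f'(x) = 25n/x − 18 = 0 at x* = 25n/18, and f''(x*) = −25n/x*^2 = −18^2/(25n). Laplace's method (interior maximum) gives
  I(n) ~ e^(f(x*)) · sqrt(2π / |f''(x*)|)
        = exp(25n ln(25n/18) − 25n) · sqrt(2π · 25n / 18^2)
        = (25n/18)^(25n) e^(−25n) · sqrt(2π·25n) / 18
        = (sqrt(2π·25n) / 18) · (25n/(18e))^(25n).
This matches Γ(25n+1)/18^(25n+1) with Stirling applied to Γ.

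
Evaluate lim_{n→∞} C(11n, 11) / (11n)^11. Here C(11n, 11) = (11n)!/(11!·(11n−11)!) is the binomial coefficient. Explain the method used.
lim = 1/11! = 1/39916800

With N = 11n → ∞: C(N, 11) / N^11 = [N(N−1)…(N−10)] / (11! · N^11) = (1/11!) · 1 · (1 − 1/(11n)) · … · (1 − 10/(11n)). Each factor → 1 as N → ∞, so the limit is 1/11! = 1/39916800.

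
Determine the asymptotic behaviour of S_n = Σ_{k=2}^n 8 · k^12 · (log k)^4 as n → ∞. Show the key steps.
S_n ~ 8 · n^13 · (log n)^4 / 13

By integral comparison, S_n = ∫_1^n 8 · x^12 · (log x)^4 dx + O(n^12 · (log n)^4). For the integral, the leading term of ∫_1^n x^12 (log x)^4 dx is n^13/13 · (log n)^4 (by repeated integration by parts; each step lowers the log-exponent and produces a relatively O(1/log n) correction). Hence S_n ~ 8 · n^13 · (log n)^4 / 13.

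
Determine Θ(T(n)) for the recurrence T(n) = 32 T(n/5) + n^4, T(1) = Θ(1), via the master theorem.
T(n) = Θ(n^4)

log_5 32 ≈ 2.153. f(n) = n^4 dominates n^(log_5 32) since 4 > 2.153, and the regularity condition a·f(n/b) = 32·(n/5)^4 = (32/625)·n^4 ≤ c·f(n) holds with c = 32/625 ≈ 0.0512 < 1. So this is Case 3: T(n) = Θ(f(n)) = Θ(n^4).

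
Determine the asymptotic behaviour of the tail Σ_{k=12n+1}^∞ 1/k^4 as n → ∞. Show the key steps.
Σ_{k>12n} 1/k^4 ~ 1/(3 · (12n)^3)

Compare to the integral: ∫_{12n}^∞ x^(−4) dx = [−x^(−3)/3]_{12n}^∞ = 1/((4−1)·(12n)^3). Euler-Maclaurin then gives
  Σ_{k>12n} 1/k^4 = ∫_{12n}^∞ dx/x^4 − 1/(2·(12n)^4) + O(1/(12n)^5).
(Equivalently this is ζ(4) − Σ_{k≤12n} 1/k^4.)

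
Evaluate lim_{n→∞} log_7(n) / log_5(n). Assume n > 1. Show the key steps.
lim = ln(5) / ln(7) = log_7(5)

Change of base: log_7(n) = ln n / ln 7 and log_5(n) = ln n / ln 5. The ratio is (ln n / ln 7) · (ln 5 / ln n) = ln 5 / ln 7, a constant independent of n. So the limit is ln 5 / ln 7 = log_7(5).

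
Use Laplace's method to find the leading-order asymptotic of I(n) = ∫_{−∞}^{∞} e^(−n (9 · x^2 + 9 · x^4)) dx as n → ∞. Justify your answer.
I(n) ~ sqrt(π/(9n))

φ(x) = 9 · x^2 + 9 · x^4 has its unique global minimum at x* = 0 (since φ'(x) = 18x + 36x^3 = 0 only at x = 0 for real x with both coefficients positive, and φ → ∞ as |x| → ∞). At x* = 0, φ(0) = 0 and φ''(0) = 18. Laplace's method then gives
  I(n) ~ sqrt(2π / (n · φ''(0))) · e^(−n φ(0)) = sqrt(2π / (18n)) = sqrt(π/(9n)).
The 9 · x^4 term contributes only at subleading order (an O(1/n) relative correction).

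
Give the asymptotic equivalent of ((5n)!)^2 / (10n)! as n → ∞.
((5n)!)^2/(10n)! ~ ((2π·5n)^(1/2) / sqrt(2)) · 2^(−2·5n)  →  0

Write N = 5n. Stirling: N! ~ sqrt(2π N)(N/e)^N and (2N)! ~ sqrt(2π·2N)·(2N/e)^(2N).
  (N!)^2/(2N)! ~ (2π N)^(2/2) (N/e)^(2N) / [sqrt(2π·2N) (2N/e)^(2N)]
     = (2π N)^(2/2) / sqrt(2π·2N) · (N/(2N))^(2N)
     = (2π N)^((2−1)/2) / sqrt(2) · 2^(−2N).
Since 2^2 > 1, the factor 2^(−2N) decays exponentially, so the ratio → 0. Substituting N = 5n gives the stated form.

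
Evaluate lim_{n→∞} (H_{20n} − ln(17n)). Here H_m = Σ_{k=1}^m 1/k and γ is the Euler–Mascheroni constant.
lim = ln(20/17) + γ

By Euler-Maclaurin, H_m = ln m + γ + O(1/m). So
  H_{20n} − ln(17n) = ln(20n) + γ − ln(17n) + O(1/n)
                       = ln(20/17) + γ + O(1/n).
Hence the limit is ln(20/17) + γ.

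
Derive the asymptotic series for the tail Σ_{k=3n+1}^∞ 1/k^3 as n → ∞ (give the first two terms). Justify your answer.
Σ_{k>3n} 1/k^3 = 1/(2 · (3n)^2) − 1/(2 · (3n)^3) + O(1/(3n)^4)

Compare to the integral: ∫_{3n}^∞ x^(−3) dx = [−x^(−2)/2]_{3n}^∞ = 1/((3−1)·(3n)^2). The Euler-Maclaurin correction adds −f(3n)/2 = −1/(2·(3n)^3). Euler-Maclaurin then gives
  Σ_{k>3n} 1/k^3 = ∫_{3n}^∞ dx/x^3 − 1/(2·(3n)^3) + O(1/(3n)^4).
(Equivalently this is ζ(3) − Σ_{k≤3n} 1/k^3.)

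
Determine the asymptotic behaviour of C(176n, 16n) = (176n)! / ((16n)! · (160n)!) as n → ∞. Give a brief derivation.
C(176n, 16n) ~ (285311670611/10000000000)^(16n) · sqrt(11/(20π·16n))

Write N = 16n. Apply Stirling to each factorial:
  (11N)! ~ sqrt(2π·11N) · (11N/e)^(11N),
  N! ~ sqrt(2π N) · (N/e)^N,
  (10N)! ~ sqrt(2π·10N) · (10N/e)^(10N).
The exponential factors combine to (11N)^(11N) / (N^N · (10N)^(10N)) = 11^(11N)/10^(10N) = (11^11/10^10)^N = (285311670611/10000000000)^N.
The square-root prefactors combine to sqrt(2π·11N) / (sqrt(2π N)·sqrt(2π·10N)) = sqrt(11 / (2π·10·N)) = sqrt(11/(20π·16n)).
Substituting N = 16n: C(176n, 16n) ~ (285311670611/10000000000)^(16n) · sqrt(11/(20π·16n)).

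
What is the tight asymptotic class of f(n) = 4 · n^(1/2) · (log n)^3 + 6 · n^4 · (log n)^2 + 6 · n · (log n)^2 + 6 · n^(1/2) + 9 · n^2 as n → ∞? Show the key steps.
f(n) ∈ Θ(n^4 · (log n)^2)

Compare the terms by growth order. For large n, n^a · (log n)^b dominates n^a' · (log n)^b' iff a > a', or (a = a' and b > b'). Ranking the 5 terms shows the dominant one is 6 · n^4 · (log n)^2. Hence f(n) ∈ Θ(n^4 · (log n)^2).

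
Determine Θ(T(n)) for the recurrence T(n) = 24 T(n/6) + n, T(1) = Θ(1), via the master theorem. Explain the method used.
T(n) = Θ(n^(log_6 24))

Master theorem: compare f(n) = n to n^(log_6 24) where log_6 24 ≈ 1.774. Since 1 < log_6 24, we have f(n) = O(n^(log_6 24 − ε)) for some ε > 0 — Case 1. Hence T(n) = Θ(n^(log_6 24)).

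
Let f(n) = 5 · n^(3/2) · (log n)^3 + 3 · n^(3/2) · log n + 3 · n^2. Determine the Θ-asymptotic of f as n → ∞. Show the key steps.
f(n) ∈ Θ(n^2)

Compare the terms by growth order. For large n, n^a · (log n)^b dominates n^a' · (log n)^b' iff a > a', or (a = a' and b > b'). Ranking the 3 terms shows the dominant one is 3 · n^2. Hence f(n) ∈ Θ(n^2).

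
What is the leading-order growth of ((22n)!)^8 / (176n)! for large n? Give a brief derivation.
((22n)!)^8/(176n)! ~ ((2π·22n)^(7/2) / sqrt(8)) · 8^(−8·22n)  →  0

Write N = 22n. Stirling: N! ~ sqrt(2π N)(N/e)^N and (8N)! ~ sqrt(2π·8N)·(8N/e)^(8N).
  (N!)^8/(8N)! ~ (2π N)^(8/2) (N/e)^(8N) / [sqrt(2π·8N) (8N/e)^(8N)]
     = (2π N)^(8/2) / sqrt(2π·8N) · (N/(8N))^(8N)
     = (2π N)^((8−1)/2) / sqrt(8) · 8^(−8N).
Since 8^8 > 1, the factor 8^(−8N) decays exponentially, so the ratio → 0. Substituting N = 22n gives the stated form.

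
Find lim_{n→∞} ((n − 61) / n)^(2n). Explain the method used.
lim = e^(−122)

Rewrite as (1 − 61/n)^(2n). By the standard limit (1 + x/n)^n → e^x, we have (1 − 61/n)^n → e^(−61), and raising to the 2nd power gives e^(−122).
More precisely, ln[(1 − 61/n)^(2n)] = 2n · ln(1 − 61/n) = 2n · (-61/n + O(1/n^2)) = -122 + O(1/n) → -122.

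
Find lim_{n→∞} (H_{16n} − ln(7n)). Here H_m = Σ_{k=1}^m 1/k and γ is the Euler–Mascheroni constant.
lim = ln(16/7) + γ

By Euler-Maclaurin, H_m = ln m + γ + O(1/m). So
  H_{16n} − ln(7n) = ln(16n) + γ − ln(7n) + O(1/n)
                       = ln(16/7) + γ + O(1/n).
Hence the limit is ln(16/7) + γ.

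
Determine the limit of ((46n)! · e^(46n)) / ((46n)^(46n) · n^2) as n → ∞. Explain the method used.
lim = 0

Stirling: (46n)! ~ sqrt(2π·46n) · (46n/e)^(46n). Hence
  (46n)! · e^(46n) / (46n)^(46n) ~ sqrt(2π·46n).
Dividing by n^2: sqrt(2π·46n) / n^2 = sqrt(2π·46) · n^((1−4)/2), so the expression behaves like sqrt(2π·46) · n^((1−4)/2) → 0.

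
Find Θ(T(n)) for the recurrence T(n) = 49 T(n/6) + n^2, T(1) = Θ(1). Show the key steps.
T(n) = Θ(n^(log_6 49))

Master theorem: compare f(n) = n^2 to n^(log_6 49) where log_6 49 ≈ 2.172. Since 2 < log_6 49, we have f(n) = O(n^(log_6 49 − ε)) for some ε > 0 — Case 1. Hence T(n) = Θ(n^(log_6 49)).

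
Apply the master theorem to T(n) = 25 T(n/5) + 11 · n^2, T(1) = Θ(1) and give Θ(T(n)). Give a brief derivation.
T(n) = Θ(n^2 log n)

log_5 25 = 2, and f(n) = 11 · n^2 = Θ(n^(log_5 25)). This is Case 2 of the master theorem: T(n) = Θ(f(n) · log n) = Θ(n^2 log n).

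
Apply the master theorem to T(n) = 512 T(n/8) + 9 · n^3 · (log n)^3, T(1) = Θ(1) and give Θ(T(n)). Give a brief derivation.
T(n) = Θ(n^3 · (log n)^4)

Here log_8 512 = 3 and f(n) = 9 · n^3 · (log n)^3 = Θ(n^(log_8 512) · (log n)^3). This is the extended Case 2 of the master theorem (f matches the critical exponent up to log factors), giving T(n) = Θ(n^(log_8 512) · (log n)^(3+1)) = Θ(n^3 · (log n)^4).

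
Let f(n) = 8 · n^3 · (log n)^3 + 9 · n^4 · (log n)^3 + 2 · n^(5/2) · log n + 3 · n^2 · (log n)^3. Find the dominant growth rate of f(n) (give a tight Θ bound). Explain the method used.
f(n) ∈ Θ(n^4 · (log n)^3)

Compare the terms by growth order. For large n, n^a · (log n)^b dominates n^a' · (log n)^b' iff a > a', or (a = a' and b > b'). Ranking the 4 terms shows the dominant one is 9 · n^4 · (log n)^3. Hence f(n) ∈ Θ(n^4 · (log n)^3).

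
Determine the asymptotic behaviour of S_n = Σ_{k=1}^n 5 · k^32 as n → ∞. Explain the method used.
S_n ~ 5 · n^33 / 33

By integral comparison (Euler-Maclaurin), Σ_{k=1}^n 5 · k^32 = 5 · ∫_0^n x^32 dx + O(n^32) = 5 · n^33/33 + O(n^32). (Equivalently, Faulhaber's formula gives the same leading term.)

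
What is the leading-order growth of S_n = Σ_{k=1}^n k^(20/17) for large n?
S_n ~ (17/37) · n^(37/17)

Integral comparison: Σ_{k=1}^n k^(20/17) = ∫_0^n x^(20/17) dx + O(n^(20/17)). The integral is n^(1 + 20/17) / (1 + 20/17) = n^((20+17)/17) / ((20+17)/17) = (17/37) · n^(37/17).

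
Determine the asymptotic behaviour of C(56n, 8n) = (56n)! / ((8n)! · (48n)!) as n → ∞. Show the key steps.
C(56n, 8n) ~ (823543/46656)^(8n) · sqrt(7/(12π·8n))

Write N = 8n. Apply Stirling to each factorial:
  (7N)! ~ sqrt(2π·7N) · (7N/e)^(7N),
  N! ~ sqrt(2π N) · (N/e)^N,
  (6N)! ~ sqrt(2π·6N) · (6N/e)^(6N).
The exponential factors combine to (7N)^(7N) / (N^N · (6N)^(6N)) = 7^(7N)/6^(6N) = (7^7/6^6)^N = (823543/46656)^N.
The square-root prefactors combine to sqrt(2π·7N) / (sqrt(2π N)·sqrt(2π·6N)) = sqrt(7 / (2π·6·N)) = sqrt(7/(12π·8n)).
Substituting N = 8n: C(56n, 8n) ~ (823543/46656)^(8n) · sqrt(7/(12π·8n)).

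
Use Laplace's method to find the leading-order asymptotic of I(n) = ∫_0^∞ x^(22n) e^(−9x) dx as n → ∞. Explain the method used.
I(n) ~ (sqrt(2π·22n) / 9) · (22n/(9e))^(22n)

Write the integrand as exp(22n ln x − 9x) and set f(x) = 22n ln x − 9x. Then f'(x) = 22n/x − 9 = 0 at x* = 22n/9, and f''(x*) = −22n/x*^2 = −9^2/(22n). Laplace's method (interior maximum) gives
  I(n) ~ e^(f(x*)) · sqrt(2π / |f''(x*)|)
        = exp(22n ln(22n/9) − 22n) · sqrt(2π · 22n / 9^2)
        = (22n/9)^(22n) e^(−22n) · sqrt(2π·22n) / 9
        = (sqrt(2π·22n) / 9) · (22n/(9e))^(22n).
This matches Γ(22n+1)/9^(22n+1) with Stirling applied to Γ.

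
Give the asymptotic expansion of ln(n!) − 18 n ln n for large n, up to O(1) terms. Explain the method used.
ln(n!) − 18 n ln n = −17 n ln n − n + (1/2) ln(2π n) + O(1/n)

Stirling: ln((n)!) = n ln(n) − n + (1/2) ln(2π·n) + O(1/n).
Here n ln(n) = n ln n.
Subtract 18n ln n: leading term is (1 − 18) n ln n = −17 n ln n. The next term is −n. Then the (1/2) ln(2π·n) correction.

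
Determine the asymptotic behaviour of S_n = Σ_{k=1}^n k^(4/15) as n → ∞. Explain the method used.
S_n ~ (15/19) · n^(19/15)

Integral comparison: Σ_{k=1}^n k^(4/15) = ∫_0^n x^(4/15) dx + O(n^(4/15)). The integral is n^(1 + 4/15) / (1 + 4/15) = n^((4+15)/15) / ((4+15)/15) = (15/19) · n^(19/15).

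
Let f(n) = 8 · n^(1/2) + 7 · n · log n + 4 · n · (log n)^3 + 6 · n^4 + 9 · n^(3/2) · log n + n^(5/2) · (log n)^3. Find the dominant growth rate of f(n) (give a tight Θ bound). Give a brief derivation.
f(n) ∈ Θ(n^4)

Compare the terms by growth order. For large n, n^a · (log n)^b dominates n^a' · (log n)^b' iff a > a', or (a = a' and b > b'). Ranking the 6 terms shows the dominant one is 6 · n^4. Hence f(n) ∈ Θ(n^4).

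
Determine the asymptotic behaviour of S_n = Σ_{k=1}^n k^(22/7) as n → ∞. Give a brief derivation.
S_n ~ (7/29) · n^(29/7)

Integral comparison: Σ_{k=1}^n k^(22/7) = ∫_0^n x^(22/7) dx + O(n^(22/7)). The integral is n^(1 + 22/7) / (1 + 22/7) = n^((22+7)/7) / ((22+7)/7) = (7/29) · n^(29/7).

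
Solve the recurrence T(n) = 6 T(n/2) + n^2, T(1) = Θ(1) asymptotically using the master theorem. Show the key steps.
T(n) = Θ(n^(log_2 6))

Master theorem: compare f(n) = n^2 to n^(log_2 6) where log_2 6 ≈ 2.585. Since 2 < log_2 6, we have f(n) = O(n^(log_2 6 − ε)) for some ε > 0 — Case 1. Hence T(n) = Θ(n^(log_2 6)).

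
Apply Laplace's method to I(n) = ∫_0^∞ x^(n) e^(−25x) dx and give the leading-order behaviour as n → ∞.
I(n) ~ (sqrt(2π·n) / 25) · (n/(25e))^(n)

Write the integrand as exp(n ln x − 25x) and set f(x) = n ln x − 25x. Then f'(x) = n/x − 25 = 0 at x* = n/25, and f''(x*) = −n/x*^2 = −25^2/(n). Laplace's method (interior maximum) gives
  I(n) ~ e^(f(x*)) · sqrt(2π / |f''(x*)|)
        = exp(n ln(n/25) − n) · sqrt(2π · n / 25^2)
        = (n/25)^(n) e^(−n) · sqrt(2π·n) / 25
        = (sqrt(2π·n) / 25) · (n/(25e))^(n).
This matches Γ(n+1)/25^(n+1) with Stirling applied to Γ.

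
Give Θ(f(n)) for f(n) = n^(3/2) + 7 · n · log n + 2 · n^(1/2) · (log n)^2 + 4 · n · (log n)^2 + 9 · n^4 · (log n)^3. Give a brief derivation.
f(n) ∈ Θ(n^4 · (log n)^3)

Compare the terms by growth order. For large n, n^a · (log n)^b dominates n^a' · (log n)^b' iff a > a', or (a = a' and b > b'). Ranking the 5 terms shows the dominant one is 9 · n^4 · (log n)^3. Hence f(n) ∈ Θ(n^4 · (log n)^3).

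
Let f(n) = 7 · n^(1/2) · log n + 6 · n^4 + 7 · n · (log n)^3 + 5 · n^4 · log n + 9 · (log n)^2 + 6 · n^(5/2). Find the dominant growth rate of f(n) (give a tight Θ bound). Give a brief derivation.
f(n) ∈ Θ(n^4 · log n)

Compare the terms by growth order. For large n, n^a · (log n)^b dominates n^a' · (log n)^b' iff a > a', or (a = a' and b > b'). Ranking the 6 terms shows the dominant one is 5 · n^4 · log n. Hence f(n) ∈ Θ(n^4 · log n).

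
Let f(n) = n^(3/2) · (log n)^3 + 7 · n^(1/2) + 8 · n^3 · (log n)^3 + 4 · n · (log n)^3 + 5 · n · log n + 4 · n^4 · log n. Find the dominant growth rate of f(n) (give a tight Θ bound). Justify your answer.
f(n) ∈ Θ(n^4 · log n)

Compare the terms by growth order. For large n, n^a · (log n)^b dominates n^a' · (log n)^b' iff a > a', or (a = a' and b > b'). Ranking the 6 terms shows the dominant one is 4 · n^4 · log n. Hence f(n) ∈ Θ(n^4 · log n).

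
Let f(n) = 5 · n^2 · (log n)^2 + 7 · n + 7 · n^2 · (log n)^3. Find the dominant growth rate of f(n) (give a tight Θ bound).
f(n) ∈ Θ(n^2 · (log n)^3)

Compare the terms by growth order. For large n, n^a · (log n)^b dominates n^a' · (log n)^b' iff a > a', or (a = a' and b > b'). Ranking the 3 terms shows the dominant one is 7 · n^2 · (log n)^3. Hence f(n) ∈ Θ(n^2 · (log n)^3).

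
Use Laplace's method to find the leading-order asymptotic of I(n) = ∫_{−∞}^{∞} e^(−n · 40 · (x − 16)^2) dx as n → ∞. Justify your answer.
I(n) = sqrt(π/(40n))

Here φ(x) = 40 · (x − 16)^2 has its unique minimum at x* = 16 with φ(x*) = 0 and φ''(x*) = 80. Laplace's method gives
  I(n) ~ e^(−n φ(x*)) · sqrt(2π / (n · φ''(x*))) = sqrt(2π / (80n)) = sqrt(π/(40n)).
This is exact: substituting u = (x − 16)·sqrt(40n) gives I(n) = (1/sqrt(40n)) ∫_{−∞}^{∞} e^(−u^2) du = sqrt(π/(40n)).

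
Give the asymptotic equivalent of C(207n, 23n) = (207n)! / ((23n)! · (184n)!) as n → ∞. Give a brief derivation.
C(207n, 23n) ~ (387420489/16777216)^(23n) · sqrt(9/(16π·23n))

Write N = 23n. Apply Stirling to each factorial:
  (9N)! ~ sqrt(2π·9N) · (9N/e)^(9N),
  N! ~ sqrt(2π N) · (N/e)^N,
  (8N)! ~ sqrt(2π·8N) · (8N/e)^(8N).
The exponential factors combine to (9N)^(9N) / (N^N · (8N)^(8N)) = 9^(9N)/8^(8N) = (9^9/8^8)^N = (387420489/16777216)^N.
The square-root prefactors combine to sqrt(2π·9N) / (sqrt(2π N)·sqrt(2π·8N)) = sqrt(9 / (2π·8·N)) = sqrt(9/(16π·23n)).
Substituting N = 23n: C(207n, 23n) ~ (387420489/16777216)^(23n) · sqrt(9/(16π·23n)).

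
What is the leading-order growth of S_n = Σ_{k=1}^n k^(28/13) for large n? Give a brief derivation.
S_n ~ (13/41) · n^(41/13)

Integral comparison: Σ_{k=1}^n k^(28/13) = ∫_0^n x^(28/13) dx + O(n^(28/13)). The integral is n^(1 + 28/13) / (1 + 28/13) = n^((28+13)/13) / ((28+13)/13) = (13/41) · n^(41/13).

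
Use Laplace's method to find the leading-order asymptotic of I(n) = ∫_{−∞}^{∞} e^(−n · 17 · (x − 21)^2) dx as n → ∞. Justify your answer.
I(n) = sqrt(π/(17n))

Here φ(x) = 17 · (x − 21)^2 has its unique minimum at x* = 21 with φ(x*) = 0 and φ''(x*) = 34. Laplace's method gives
  I(n) ~ e^(−n φ(x*)) · sqrt(2π / (n · φ''(x*))) = sqrt(2π / (34n)) = sqrt(π/(17n)).
This is exact: substituting u = (x − 21)·sqrt(17n) gives I(n) = (1/sqrt(17n)) ∫_{−∞}^{∞} e^(−u^2) du = sqrt(π/(17n)).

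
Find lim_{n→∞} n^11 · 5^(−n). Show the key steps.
lim = 0

Exponentials with base > 1 dominate every fixed polynomial: for any fixed c, n^c / 5^n → 0 as n → ∞ (e.g. by the ratio test, or by writing 5^n = e^(n ln 5) and noting e^(n ln 5) / n^c → ∞). Hence n^11 · 5^(−n) = n^11 / 5^n → 0.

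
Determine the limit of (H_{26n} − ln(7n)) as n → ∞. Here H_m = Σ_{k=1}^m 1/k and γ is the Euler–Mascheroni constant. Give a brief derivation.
lim = ln(26/7) + γ

By Euler-Maclaurin, H_m = ln m + γ + O(1/m). So
  H_{26n} − ln(7n) = ln(26n) + γ − ln(7n) + O(1/n)
                       = ln(26/7) + γ + O(1/n).
Hence the limit is ln(26/7) + γ.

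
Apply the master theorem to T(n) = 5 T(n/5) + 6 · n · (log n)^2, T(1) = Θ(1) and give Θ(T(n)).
T(n) = Θ(n · (log n)^3)

Here log_5 5 = 1 and f(n) = 6 · n · (log n)^2 = Θ(n^(log_5 5) · (log n)^2). This is the extended Case 2 of the master theorem (f matches the critical exponent up to log factors), giving T(n) = Θ(n^(log_5 5) · (log n)^(2+1)) = Θ(n · (log n)^3).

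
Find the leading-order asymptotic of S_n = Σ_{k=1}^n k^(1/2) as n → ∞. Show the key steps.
S_n ~ (2/3) · n^(3/2)

Integral comparison: Σ_{k=1}^n k^(1/2) = ∫_0^n x^(1/2) dx + O(n^(1/2)). The integral is n^(1 + 1/2) / (1 + 1/2) = n^((1+2)/2) / ((1+2)/2) = (2/3) · n^(3/2).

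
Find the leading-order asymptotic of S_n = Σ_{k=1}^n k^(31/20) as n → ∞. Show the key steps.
S_n ~ (20/51) · n^(51/20)

Integral comparison: Σ_{k=1}^n k^(31/20) = ∫_0^n x^(31/20) dx + O(n^(31/20)). The integral is n^(1 + 31/20) / (1 + 31/20) = n^((31+20)/20) / ((31+20)/20) = (20/51) · n^(51/20).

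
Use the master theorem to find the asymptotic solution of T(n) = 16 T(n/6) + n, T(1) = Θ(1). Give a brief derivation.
T(n) = Θ(n^(log_6 16))

Master theorem: compare f(n) = n to n^(log_6 16) where log_6 16 ≈ 1.547. Since 1 < log_6 16, we have f(n) = O(n^(log_6 16 − ε)) for some ε > 0 — Case 1. Hence T(n) = Θ(n^(log_6 16)).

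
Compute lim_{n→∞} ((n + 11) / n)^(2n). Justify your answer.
lim = e^22

Rewrite as (1 + 11/n)^(2n). By the standard limit (1 + x/n)^n → e^x, we have (1 + 11/n)^n → e^11, and raising to the 2nd power gives e^22.
More precisely, ln[(1 + 11/n)^(2n)] = 2n · ln(1 + 11/n) = 2n · (11/n + O(1/n^2)) = 22 + O(1/n) → 22.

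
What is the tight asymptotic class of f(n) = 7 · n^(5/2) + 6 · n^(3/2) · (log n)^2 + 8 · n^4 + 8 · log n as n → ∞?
f(n) ∈ Θ(n^4)

Compare the terms by growth order. For large n, n^a · (log n)^b dominates n^a' · (log n)^b' iff a > a', or (a = a' and b > b'). Ranking the 4 terms shows the dominant one is 8 · n^4. Hence f(n) ∈ Θ(n^4).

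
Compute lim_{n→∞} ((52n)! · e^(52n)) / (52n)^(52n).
lim = ∞

Stirling: (52n)! ~ sqrt(2π·52n) · (52n/e)^(52n). Hence
  (52n)! · e^(52n) / (52n)^(52n) ~ sqrt(2π·52n) = sqrt(2π·52) · sqrt(n) → ∞.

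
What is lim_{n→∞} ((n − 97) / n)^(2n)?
lim = e^(−194)

Rewrite as (1 − 97/n)^(2n). By the standard limit (1 + x/n)^n → e^x, we have (1 − 97/n)^n → e^(−97), and raising to the 2nd power gives e^(−194).
More precisely, ln[(1 − 97/n)^(2n)] = 2n · ln(1 − 97/n) = 2n · (-97/n + O(1/n^2)) = -194 + O(1/n) → -194.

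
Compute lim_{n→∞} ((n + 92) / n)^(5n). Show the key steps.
lim = e^460

Rewrite as (1 + 92/n)^(5n). By the standard limit (1 + x/n)^n → e^x, we have (1 + 92/n)^n → e^92, and raising to the 5th power gives e^460.
More precisely, ln[(1 + 92/n)^(5n)] = 5n · ln(1 + 92/n) = 5n · (92/n + O(1/n^2)) = 460 + O(1/n) → 460.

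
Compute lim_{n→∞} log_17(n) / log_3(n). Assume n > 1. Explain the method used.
lim = ln(3) / ln(17) = log_17(3)

Change of base: log_17(n) = ln n / ln 17 and log_3(n) = ln n / ln 3. The ratio is (ln n / ln 17) · (ln 3 / ln n) = ln 3 / ln 17, a constant independent of n. So the limit is ln 3 / ln 17 = log_17(3).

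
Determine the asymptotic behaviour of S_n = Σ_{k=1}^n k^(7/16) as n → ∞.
S_n ~ (16/23) · n^(23/16)

Integral comparison: Σ_{k=1}^n k^(7/16) = ∫_0^n x^(7/16) dx + O(n^(7/16)). The integral is n^(1 + 7/16) / (1 + 7/16) = n^((7+16)/16) / ((7+16)/16) = (16/23) · n^(23/16).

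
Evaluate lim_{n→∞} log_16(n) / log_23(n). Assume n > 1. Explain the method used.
lim = ln(23) / ln(16) = log_16(23)

Change of base: log_16(n) = ln n / ln 16 and log_23(n) = ln n / ln 23. The ratio is (ln n / ln 16) · (ln 23 / ln n) = ln 23 / ln 16, a constant independent of n. So the limit is ln 23 / ln 16 = log_16(23).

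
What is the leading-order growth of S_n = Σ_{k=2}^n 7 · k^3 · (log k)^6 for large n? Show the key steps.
S_n ~ 7 · n^4 · (log n)^6 / 4

By integral comparison, S_n = ∫_1^n 7 · x^3 · (log x)^6 dx + O(n^3 · (log n)^6). For the integral, the leading term of ∫_1^n x^3 (log x)^6 dx is n^4/4 · (log n)^6 (by repeated integration by parts; each step lowers the log-exponent and produces a relatively O(1/log n) correction). Hence S_n ~ 7 · n^4 · (log n)^6 / 4.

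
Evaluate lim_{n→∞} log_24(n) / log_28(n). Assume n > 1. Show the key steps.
lim = ln(28) / ln(24) = log_24(28)

Change of base: log_24(n) = ln n / ln 24 and log_28(n) = ln n / ln 28. The ratio is (ln n / ln 24) · (ln 28 / ln n) = ln 28 / ln 24, a constant independent of n. So the limit is ln 28 / ln 24 = log_24(28).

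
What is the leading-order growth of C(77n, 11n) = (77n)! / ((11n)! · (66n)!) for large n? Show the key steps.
C(77n, 11n) ~ (823543/46656)^(11n) · sqrt(7/(12π·11n))

Write N = 11n. Apply Stirling to each factorial:
  (7N)! ~ sqrt(2π·7N) · (7N/e)^(7N),
  N! ~ sqrt(2π N) · (N/e)^N,
  (6N)! ~ sqrt(2π·6N) · (6N/e)^(6N).
The exponential factors combine to (7N)^(7N) / (N^N · (6N)^(6N)) = 7^(7N)/6^(6N) = (7^7/6^6)^N = (823543/46656)^N.
The square-root prefactors combine to sqrt(2π·7N) / (sqrt(2π N)·sqrt(2π·6N)) = sqrt(7 / (2π·6·N)) = sqrt(7/(12π·11n)).
Substituting N = 11n: C(77n, 11n) ~ (823543/46656)^(11n) · sqrt(7/(12π·11n)).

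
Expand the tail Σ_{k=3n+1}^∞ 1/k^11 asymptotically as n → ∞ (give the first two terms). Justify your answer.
Σ_{k>3n} 1/k^11 = 1/(10 · (3n)^10) − 1/(2 · (3n)^11) + O(1/(3n)^12)

Compare to the integral: ∫_{3n}^∞ x^(−11) dx = [−x^(−10)/10]_{3n}^∞ = 1/((11−1)·(3n)^10). The Euler-Maclaurin correction adds −f(3n)/2 = −1/(2·(3n)^11). Euler-Maclaurin then gives
  Σ_{k>3n} 1/k^11 = ∫_{3n}^∞ dx/x^11 − 1/(2·(3n)^11) + O(1/(3n)^12).
(Equivalently this is ζ(11) − Σ_{k≤3n} 1/k^11.)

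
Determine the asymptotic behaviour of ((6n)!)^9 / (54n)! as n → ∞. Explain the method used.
((6n)!)^9/(54n)! ~ ((2π·6n)^(8/2) / 3) · 9^(−9·6n)  →  0

Write N = 6n. Stirling: N! ~ sqrt(2π N)(N/e)^N and (9N)! ~ sqrt(2π·9N)·(9N/e)^(9N).
  (N!)^9/(9N)! ~ (2π N)^(9/2) (N/e)^(9N) / [sqrt(2π·9N) (9N/e)^(9N)]
     = (2π N)^(9/2) / sqrt(2π·9N) · (N/(9N))^(9N)
     = (2π N)^((9−1)/2) / 3 · 9^(−9N).
Since 9^9 > 1, the factor 9^(−9N) decays exponentially, so the ratio → 0. Substituting N = 6n gives the stated form.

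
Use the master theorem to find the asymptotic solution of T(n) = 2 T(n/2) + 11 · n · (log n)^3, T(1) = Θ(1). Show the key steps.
T(n) = Θ(n · (log n)^4)

Here log_2 2 = 1 and f(n) = 11 · n · (log n)^3 = Θ(n^(log_2 2) · (log n)^3). This is the extended Case 2 of the master theorem (f matches the critical exponent up to log factors), giving T(n) = Θ(n^(log_2 2) · (log n)^(3+1)) = Θ(n · (log n)^4).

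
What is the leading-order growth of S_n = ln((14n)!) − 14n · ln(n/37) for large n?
S_n ~ 14n · (ln 518 − 1) + O(ln n)

Stirling: ln((14n)!) = 14n ln(14n) − 14n + O(ln n).
  S_n = 14n ln(14n) − 14n − 14n ln(n/37) + O(ln n)
      = 14n ln(14n) − 14n ln n + 14n ln 37 − 14n + O(ln n)
      = 14n ln 14 + 14n ln 37 − 14n + O(ln n)
      = 14n (ln 518 − 1) + O(ln n).
Numerically ln(518) − 1 ≈ 5.2500.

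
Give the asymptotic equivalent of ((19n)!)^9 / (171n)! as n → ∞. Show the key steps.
((19n)!)^9/(171n)! ~ ((2π·19n)^(8/2) / 3) · 9^(−9·19n)  →  0

Write N = 19n. Stirling: N! ~ sqrt(2π N)(N/e)^N and (9N)! ~ sqrt(2π·9N)·(9N/e)^(9N).
  (N!)^9/(9N)! ~ (2π N)^(9/2) (N/e)^(9N) / [sqrt(2π·9N) (9N/e)^(9N)]
     = (2π N)^(9/2) / sqrt(2π·9N) · (N/(9N))^(9N)
     = (2π N)^((9−1)/2) / 3 · 9^(−9N).
Since 9^9 > 1, the factor 9^(−9N) decays exponentially, so the ratio → 0. Substituting N = 19n gives the stated form.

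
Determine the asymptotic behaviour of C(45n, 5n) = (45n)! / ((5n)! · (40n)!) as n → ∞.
C(45n, 5n) ~ (387420489/16777216)^(5n) · sqrt(9/(16π·5n))

Write N = 5n. Apply Stirling to each factorial:
  (9N)! ~ sqrt(2π·9N) · (9N/e)^(9N),
  N! ~ sqrt(2π N) · (N/e)^N,
  (8N)! ~ sqrt(2π·8N) · (8N/e)^(8N).
The exponential factors combine to (9N)^(9N) / (N^N · (8N)^(8N)) = 9^(9N)/8^(8N) = (9^9/8^8)^N = (387420489/16777216)^N.
The square-root prefactors combine to sqrt(2π·9N) / (sqrt(2π N)·sqrt(2π·8N)) = sqrt(9 / (2π·8·N)) = sqrt(9/(16π·5n)).
Substituting N = 5n: C(45n, 5n) ~ (387420489/16777216)^(5n) · sqrt(9/(16π·5n)).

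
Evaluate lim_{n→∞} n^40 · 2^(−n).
lim = 0

Exponentials with base > 1 dominate every fixed polynomial: for any fixed c, n^c / 2^n → 0 as n → ∞ (e.g. by the ratio test, or by writing 2^n = e^(n ln 2) and noting e^(n ln 2) / n^c → ∞). Hence n^40 · 2^(−n) = n^40 / 2^n → 0.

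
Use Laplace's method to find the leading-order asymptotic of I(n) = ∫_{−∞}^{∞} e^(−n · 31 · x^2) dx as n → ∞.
I(n) = sqrt(π/(31n))

Here φ(x) = 31 · x^2 has its unique minimum at x* = 0 with φ(x*) = 0 and φ''(x*) = 62. Laplace's method gives
  I(n) ~ e^(−n φ(x*)) · sqrt(2π / (n · φ''(x*))) = sqrt(2π / (62n)) = sqrt(π/(31n)).
This is exact: substituting u = (x − 0)·sqrt(31n) gives I(n) = (1/sqrt(31n)) ∫_{−∞}^{∞} e^(−u^2) du = sqrt(π/(31n)).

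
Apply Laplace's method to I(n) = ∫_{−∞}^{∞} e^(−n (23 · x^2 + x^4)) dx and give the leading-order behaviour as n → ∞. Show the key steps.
I(n) ~ sqrt(π/(23n))

φ(x) = 23 · x^2 + x^4 has its unique global minimum at x* = 0 (since φ'(x) = 46x + 4x^3 = 0 only at x = 0 for real x with both coefficients positive, and φ → ∞ as |x| → ∞). At x* = 0, φ(0) = 0 and φ''(0) = 46. Laplace's method then gives
  I(n) ~ sqrt(2π / (n · φ''(0))) · e^(−n φ(0)) = sqrt(2π / (46n)) = sqrt(π/(23n)).
The x^4 term contributes only at subleading order (an O(1/n) relative correction).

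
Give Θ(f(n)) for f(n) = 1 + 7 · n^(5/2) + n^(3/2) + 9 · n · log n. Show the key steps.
f(n) ∈ Θ(n^(5/2))

Compare the terms by growth order. For large n, n^a · (log n)^b dominates n^a' · (log n)^b' iff a > a', or (a = a' and b > b'). Ranking the 4 terms shows the dominant one is 7 · n^(5/2). Hence f(n) ∈ Θ(n^(5/2)).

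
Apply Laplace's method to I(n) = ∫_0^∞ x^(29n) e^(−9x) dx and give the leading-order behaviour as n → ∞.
I(n) ~ (sqrt(2π·29n) / 9) · (29n/(9e))^(29n)

Write the integrand as exp(29n ln x − 9x) and set f(x) = 29n ln x − 9x. Then f'(x) = 29n/x − 9 = 0 at x* = 29n/9, and f''(x*) = −29n/x*^2 = −9^2/(29n). Laplace's method (interior maximum) gives
  I(n) ~ e^(f(x*)) · sqrt(2π / |f''(x*)|)
        = exp(29n ln(29n/9) − 29n) · sqrt(2π · 29n / 9^2)
        = (29n/9)^(29n) e^(−29n) · sqrt(2π·29n) / 9
        = (sqrt(2π·29n) / 9) · (29n/(9e))^(29n).
This matches Γ(29n+1)/9^(29n+1) with Stirling applied to Γ.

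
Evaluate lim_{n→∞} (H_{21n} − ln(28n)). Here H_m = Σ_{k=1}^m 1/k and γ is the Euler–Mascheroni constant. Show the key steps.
lim = ln(3/4) + γ

By Euler-Maclaurin, H_m = ln m + γ + O(1/m). So
  H_{21n} − ln(28n) = ln(21n) + γ − ln(28n) + O(1/n)
                       = ln(21/28) + γ + O(1/n).
Hence the limit is ln(21/28) + γ (= ln(3/4)).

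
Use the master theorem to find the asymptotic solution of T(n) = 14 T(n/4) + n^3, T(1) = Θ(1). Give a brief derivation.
T(n) = Θ(n^3)

log_4 14 ≈ 1.904. f(n) = n^3 dominates n^(log_4 14) since 3 > 1.904, and the regularity condition a·f(n/b) = 14·(n/4)^3 = (14/64)·n^3 ≤ c·f(n) holds with c = 14/64 ≈ 0.219 < 1. So this is Case 3: T(n) = Θ(f(n)) = Θ(n^3).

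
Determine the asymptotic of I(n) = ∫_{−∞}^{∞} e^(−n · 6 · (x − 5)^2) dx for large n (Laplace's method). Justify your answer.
I(n) = sqrt(π/(6n))

Here φ(x) = 6 · (x − 5)^2 has its unique minimum at x* = 5 with φ(x*) = 0 and φ''(x*) = 12. Laplace's method gives
  I(n) ~ e^(−n φ(x*)) · sqrt(2π / (n · φ''(x*))) = sqrt(2π / (12n)) = sqrt(π/(6n)).
This is exact: substituting u = (x − 5)·sqrt(6n) gives I(n) = (1/sqrt(6n)) ∫_{−∞}^{∞} e^(−u^2) du = sqrt(π/(6n)).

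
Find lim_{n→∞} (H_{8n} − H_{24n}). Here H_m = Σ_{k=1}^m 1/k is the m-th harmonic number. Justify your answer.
lim = ln(8/24) = −ln 3

Euler-Maclaurin gives H_m = ln m + γ + 1/(2m) + O(1/m^2). The γ and O(1/m) terms cancel in the difference:
  H_{8n} − H_{24n} = ln(8n) − ln(24n) + O(1/n) = ln(8/24) + O(1/n).
Hence the limit is ln(8/24) = −ln 3.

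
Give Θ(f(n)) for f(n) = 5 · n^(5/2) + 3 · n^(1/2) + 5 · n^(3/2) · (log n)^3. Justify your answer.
f(n) ∈ Θ(n^(5/2))

Compare the terms by growth order. For large n, n^a · (log n)^b dominates n^a' · (log n)^b' iff a > a', or (a = a' and b > b'). Ranking the 3 terms shows the dominant one is 5 · n^(5/2). Hence f(n) ∈ Θ(n^(5/2)).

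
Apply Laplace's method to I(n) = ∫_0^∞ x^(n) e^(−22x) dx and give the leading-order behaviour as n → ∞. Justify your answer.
I(n) ~ (sqrt(2π·n) / 22) · (n/(22e))^(n)

Write the integrand as exp(n ln x − 22x) and set f(x) = n ln x − 22x. Then f'(x) = n/x − 22 = 0 at x* = n/22, and f''(x*) = −n/x*^2 = −22^2/(n). Laplace's method (interior maximum) gives
  I(n) ~ e^(f(x*)) · sqrt(2π / |f''(x*)|)
        = exp(n ln(n/22) − n) · sqrt(2π · n / 22^2)
        = (n/22)^(n) e^(−n) · sqrt(2π·n) / 22
        = (sqrt(2π·n) / 22) · (n/(22e))^(n).
This matches Γ(n+1)/22^(n+1) with Stirling applied to Γ.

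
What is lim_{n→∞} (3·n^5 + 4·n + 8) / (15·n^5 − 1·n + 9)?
lim = 3/15 = 1/5

For large n the leading n^5 terms dominate both numerator and denominator. Dividing top and bottom by n^5, every other term tends to 0, leaving 3/15 = 1/5.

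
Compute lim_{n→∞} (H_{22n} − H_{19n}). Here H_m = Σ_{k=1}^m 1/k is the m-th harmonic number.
lim = ln(22/19)

Euler-Maclaurin gives H_m = ln m + γ + 1/(2m) + O(1/m^2). The γ and O(1/m) terms cancel in the difference:
  H_{22n} − H_{19n} = ln(22n) − ln(19n) + O(1/n) = ln(22/19) + O(1/n).
Hence the limit is ln(22/19).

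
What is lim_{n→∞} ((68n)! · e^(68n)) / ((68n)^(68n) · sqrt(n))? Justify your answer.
lim = sqrt(2π·68)

Stirling: (68n)! ~ sqrt(2π·68n) · (68n/e)^(68n). Hence
  (68n)! · e^(68n) / (68n)^(68n) ~ sqrt(2π·68n).
Dividing by sqrt(n): sqrt(2π·68n) / sqrt(n) = sqrt(2π·68) · n^((1−1)/2), so the limit is sqrt(2π·68).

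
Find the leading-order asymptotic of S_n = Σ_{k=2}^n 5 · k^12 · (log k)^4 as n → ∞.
S_n ~ 5 · n^13 · (log n)^4 / 13

By integral comparison, S_n = ∫_1^n 5 · x^12 · (log x)^4 dx + O(n^12 · (log n)^4). For the integral, the leading term of ∫_1^n x^12 (log x)^4 dx is n^13/13 · (log n)^4 (by repeated integration by parts; each step lowers the log-exponent and produces a relatively O(1/log n) correction). Hence S_n ~ 5 · n^13 · (log n)^4 / 13.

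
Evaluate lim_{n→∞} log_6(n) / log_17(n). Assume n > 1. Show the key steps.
lim = ln(17) / ln(6) = log_6(17)

Change of base: log_6(n) = ln n / ln 6 and log_17(n) = ln n / ln 17. The ratio is (ln n / ln 6) · (ln 17 / ln n) = ln 17 / ln 6, a constant independent of n. So the limit is ln 17 / ln 6 = log_6(17).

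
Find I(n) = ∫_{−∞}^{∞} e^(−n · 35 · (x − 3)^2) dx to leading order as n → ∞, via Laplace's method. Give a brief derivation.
I(n) = sqrt(π/(35n))

Here φ(x) = 35 · (x − 3)^2 has its unique minimum at x* = 3 with φ(x*) = 0 and φ''(x*) = 70. Laplace's method gives
  I(n) ~ e^(−n φ(x*)) · sqrt(2π / (n · φ''(x*))) = sqrt(2π / (70n)) = sqrt(π/(35n)).
This is exact: substituting u = (x − 3)·sqrt(35n) gives I(n) = (1/sqrt(35n)) ∫_{−∞}^{∞} e^(−u^2) du = sqrt(π/(35n)).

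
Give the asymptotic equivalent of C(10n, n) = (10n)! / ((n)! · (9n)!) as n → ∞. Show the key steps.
C(10n, n) ~ (10000000000/387420489)^(n) · sqrt(5/(9π·n))

Write N = n. Apply Stirling to each factorial:
  (10N)! ~ sqrt(2π·10N) · (10N/e)^(10N),
  N! ~ sqrt(2π N) · (N/e)^N,
  (9N)! ~ sqrt(2π·9N) · (9N/e)^(9N).
The exponential factors combine to (10N)^(10N) / (N^N · (9N)^(9N)) = 10^(10N)/9^(9N) = (10^10/9^9)^N = (10000000000/387420489)^N.
The square-root prefactors combine to sqrt(2π·10N) / (sqrt(2π N)·sqrt(2π·9N)) = sqrt(10 / (2π·9·N)) = sqrt(5/(9π·n)).
Substituting N = n: C(10n, n) ~ (10000000000/387420489)^(n) · sqrt(5/(9π·n)).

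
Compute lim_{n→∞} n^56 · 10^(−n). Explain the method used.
lim = 0

Exponentials with base > 1 dominate every fixed polynomial: for any fixed c, n^c / 10^n → 0 as n → ∞ (e.g. by the ratio test, or by writing 10^n = e^(n ln 10) and noting e^(n ln 10) / n^c → ∞). Hence n^56 · 10^(−n) = n^56 / 10^n → 0.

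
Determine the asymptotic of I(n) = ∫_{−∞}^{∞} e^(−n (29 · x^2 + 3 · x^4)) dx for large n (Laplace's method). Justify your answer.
I(n) ~ sqrt(π/(29n))

φ(x) = 29 · x^2 + 3 · x^4 has its unique global minimum at x* = 0 (since φ'(x) = 58x + 12x^3 = 0 only at x = 0 for real x with both coefficients positive, and φ → ∞ as |x| → ∞). At x* = 0, φ(0) = 0 and φ''(0) = 58. Laplace's method then gives
  I(n) ~ sqrt(2π / (n · φ''(0))) · e^(−n φ(0)) = sqrt(2π / (58n)) = sqrt(π/(29n)).
The 3 · x^4 term contributes only at subleading order (an O(1/n) relative correction).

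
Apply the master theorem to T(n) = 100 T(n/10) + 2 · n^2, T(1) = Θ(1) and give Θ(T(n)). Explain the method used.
T(n) = Θ(n^2 log n)

log_10 100 = 2, and f(n) = 2 · n^2 = Θ(n^(log_10 100)). This is Case 2 of the master theorem: T(n) = Θ(f(n) · log n) = Θ(n^2 log n).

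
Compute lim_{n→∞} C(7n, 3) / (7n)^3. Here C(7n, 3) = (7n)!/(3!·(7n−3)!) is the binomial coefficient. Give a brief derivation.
lim = 1/3! = 1/6

With N = 7n → ∞: C(N, 3) / N^3 = [N(N−1)…(N−2)] / (3! · N^3) = (1/3!) · 1 · (1 − 1/(7n)) · (1 − 2/(7n)). Each factor → 1 as N → ∞, so the limit is 1/3! = 1/6.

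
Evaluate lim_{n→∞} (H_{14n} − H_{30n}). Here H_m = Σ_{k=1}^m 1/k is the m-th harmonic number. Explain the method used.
lim = ln(14/30) = ln(7/15)

Euler-Maclaurin gives H_m = ln m + γ + 1/(2m) + O(1/m^2). The γ and O(1/m) terms cancel in the difference:
  H_{14n} − H_{30n} = ln(14n) − ln(30n) + O(1/n) = ln(14/30) + O(1/n).
Hence the limit is ln(14/30) = ln(7/15).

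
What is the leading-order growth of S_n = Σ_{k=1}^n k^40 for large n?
S_n ~ n^41 / 41

By integral comparison (Euler-Maclaurin), Σ_{k=1}^n k^40 = ∫_0^n x^40 dx + O(n^40) = n^41/41 + O(n^40). (Equivalently, Faulhaber's formula gives the same leading term.)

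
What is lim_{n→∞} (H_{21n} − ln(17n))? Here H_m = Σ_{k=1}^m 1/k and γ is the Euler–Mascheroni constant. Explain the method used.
lim = ln(21/17) + γ

By Euler-Maclaurin, H_m = ln m + γ + O(1/m). So
  H_{21n} − ln(17n) = ln(21n) + γ − ln(17n) + O(1/n)
                       = ln(21/17) + γ + O(1/n).
Hence the limit is ln(21/17) + γ.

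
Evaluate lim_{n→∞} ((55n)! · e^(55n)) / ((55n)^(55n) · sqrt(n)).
lim = sqrt(2π·55)

Stirling: (55n)! ~ sqrt(2π·55n) · (55n/e)^(55n). Hence
  (55n)! · e^(55n) / (55n)^(55n) ~ sqrt(2π·55n).
Dividing by sqrt(n): sqrt(2π·55n) / sqrt(n) = sqrt(2π·55) · n^((1−1)/2), so the limit is sqrt(2π·55).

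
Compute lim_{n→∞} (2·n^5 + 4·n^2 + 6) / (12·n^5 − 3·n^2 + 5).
lim = 2/12 = 1/6

For large n the leading n^5 terms dominate both numerator and denominator. Dividing top and bottom by n^5, every other term tends to 0, leaving 2/12 = 1/6.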